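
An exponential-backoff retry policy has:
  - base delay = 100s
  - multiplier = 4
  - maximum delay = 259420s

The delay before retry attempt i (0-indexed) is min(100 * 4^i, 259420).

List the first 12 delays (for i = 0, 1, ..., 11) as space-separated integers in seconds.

Answer: 100 400 1600 6400 25600 102400 259420 259420 259420 259420 259420 259420

Derivation:
Computing each delay:
  i=0: min(100*4^0, 259420) = 100
  i=1: min(100*4^1, 259420) = 400
  i=2: min(100*4^2, 259420) = 1600
  i=3: min(100*4^3, 259420) = 6400
  i=4: min(100*4^4, 259420) = 25600
  i=5: min(100*4^5, 259420) = 102400
  i=6: min(100*4^6, 259420) = 259420
  i=7: min(100*4^7, 259420) = 259420
  i=8: min(100*4^8, 259420) = 259420
  i=9: min(100*4^9, 259420) = 259420
  i=10: min(100*4^10, 259420) = 259420
  i=11: min(100*4^11, 259420) = 259420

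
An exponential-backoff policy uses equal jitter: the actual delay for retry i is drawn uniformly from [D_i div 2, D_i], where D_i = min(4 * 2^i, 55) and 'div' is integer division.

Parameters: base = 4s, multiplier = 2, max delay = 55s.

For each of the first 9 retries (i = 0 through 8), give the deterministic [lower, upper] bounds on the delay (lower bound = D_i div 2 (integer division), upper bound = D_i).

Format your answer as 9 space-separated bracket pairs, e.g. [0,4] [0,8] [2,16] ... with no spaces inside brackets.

Answer: [2,4] [4,8] [8,16] [16,32] [27,55] [27,55] [27,55] [27,55] [27,55]

Derivation:
Computing bounds per retry:
  i=0: D_i=min(4*2^0,55)=4, bounds=[2,4]
  i=1: D_i=min(4*2^1,55)=8, bounds=[4,8]
  i=2: D_i=min(4*2^2,55)=16, bounds=[8,16]
  i=3: D_i=min(4*2^3,55)=32, bounds=[16,32]
  i=4: D_i=min(4*2^4,55)=55, bounds=[27,55]
  i=5: D_i=min(4*2^5,55)=55, bounds=[27,55]
  i=6: D_i=min(4*2^6,55)=55, bounds=[27,55]
  i=7: D_i=min(4*2^7,55)=55, bounds=[27,55]
  i=8: D_i=min(4*2^8,55)=55, bounds=[27,55]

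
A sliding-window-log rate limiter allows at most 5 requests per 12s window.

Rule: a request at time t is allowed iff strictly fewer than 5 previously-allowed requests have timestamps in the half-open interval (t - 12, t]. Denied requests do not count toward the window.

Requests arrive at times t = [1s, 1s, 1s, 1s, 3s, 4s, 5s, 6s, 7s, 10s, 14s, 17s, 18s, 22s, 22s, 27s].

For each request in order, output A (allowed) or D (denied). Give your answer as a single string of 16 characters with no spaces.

Answer: AAAAADDDDDAAAAAA

Derivation:
Tracking allowed requests in the window:
  req#1 t=1s: ALLOW
  req#2 t=1s: ALLOW
  req#3 t=1s: ALLOW
  req#4 t=1s: ALLOW
  req#5 t=3s: ALLOW
  req#6 t=4s: DENY
  req#7 t=5s: DENY
  req#8 t=6s: DENY
  req#9 t=7s: DENY
  req#10 t=10s: DENY
  req#11 t=14s: ALLOW
  req#12 t=17s: ALLOW
  req#13 t=18s: ALLOW
  req#14 t=22s: ALLOW
  req#15 t=22s: ALLOW
  req#16 t=27s: ALLOW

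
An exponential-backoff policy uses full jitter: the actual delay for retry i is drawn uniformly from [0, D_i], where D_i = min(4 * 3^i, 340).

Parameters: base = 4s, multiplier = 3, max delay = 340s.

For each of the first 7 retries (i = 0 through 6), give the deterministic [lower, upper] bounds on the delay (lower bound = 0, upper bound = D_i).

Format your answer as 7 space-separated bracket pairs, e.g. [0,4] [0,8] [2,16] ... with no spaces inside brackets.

Answer: [0,4] [0,12] [0,36] [0,108] [0,324] [0,340] [0,340]

Derivation:
Computing bounds per retry:
  i=0: D_i=min(4*3^0,340)=4, bounds=[0,4]
  i=1: D_i=min(4*3^1,340)=12, bounds=[0,12]
  i=2: D_i=min(4*3^2,340)=36, bounds=[0,36]
  i=3: D_i=min(4*3^3,340)=108, bounds=[0,108]
  i=4: D_i=min(4*3^4,340)=324, bounds=[0,324]
  i=5: D_i=min(4*3^5,340)=340, bounds=[0,340]
  i=6: D_i=min(4*3^6,340)=340, bounds=[0,340]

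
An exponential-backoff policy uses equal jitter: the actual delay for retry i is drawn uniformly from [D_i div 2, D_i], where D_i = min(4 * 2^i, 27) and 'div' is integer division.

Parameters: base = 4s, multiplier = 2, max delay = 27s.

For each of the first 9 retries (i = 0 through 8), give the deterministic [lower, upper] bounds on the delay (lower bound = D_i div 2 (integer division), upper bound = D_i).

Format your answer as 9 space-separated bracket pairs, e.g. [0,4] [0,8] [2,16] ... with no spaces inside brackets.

Computing bounds per retry:
  i=0: D_i=min(4*2^0,27)=4, bounds=[2,4]
  i=1: D_i=min(4*2^1,27)=8, bounds=[4,8]
  i=2: D_i=min(4*2^2,27)=16, bounds=[8,16]
  i=3: D_i=min(4*2^3,27)=27, bounds=[13,27]
  i=4: D_i=min(4*2^4,27)=27, bounds=[13,27]
  i=5: D_i=min(4*2^5,27)=27, bounds=[13,27]
  i=6: D_i=min(4*2^6,27)=27, bounds=[13,27]
  i=7: D_i=min(4*2^7,27)=27, bounds=[13,27]
  i=8: D_i=min(4*2^8,27)=27, bounds=[13,27]

Answer: [2,4] [4,8] [8,16] [13,27] [13,27] [13,27] [13,27] [13,27] [13,27]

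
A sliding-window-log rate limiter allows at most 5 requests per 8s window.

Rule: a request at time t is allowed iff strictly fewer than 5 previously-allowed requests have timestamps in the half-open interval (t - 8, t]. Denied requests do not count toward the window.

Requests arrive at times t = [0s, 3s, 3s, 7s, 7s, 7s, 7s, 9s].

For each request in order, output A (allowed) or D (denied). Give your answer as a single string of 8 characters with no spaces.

Answer: AAAAADDA

Derivation:
Tracking allowed requests in the window:
  req#1 t=0s: ALLOW
  req#2 t=3s: ALLOW
  req#3 t=3s: ALLOW
  req#4 t=7s: ALLOW
  req#5 t=7s: ALLOW
  req#6 t=7s: DENY
  req#7 t=7s: DENY
  req#8 t=9s: ALLOW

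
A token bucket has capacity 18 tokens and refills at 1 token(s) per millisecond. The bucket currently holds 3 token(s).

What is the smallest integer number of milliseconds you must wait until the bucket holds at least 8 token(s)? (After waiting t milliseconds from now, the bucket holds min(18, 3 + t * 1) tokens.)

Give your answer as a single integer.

Answer: 5

Derivation:
Need 3 + t * 1 >= 8, so t >= 5/1.
Smallest integer t = ceil(5/1) = 5.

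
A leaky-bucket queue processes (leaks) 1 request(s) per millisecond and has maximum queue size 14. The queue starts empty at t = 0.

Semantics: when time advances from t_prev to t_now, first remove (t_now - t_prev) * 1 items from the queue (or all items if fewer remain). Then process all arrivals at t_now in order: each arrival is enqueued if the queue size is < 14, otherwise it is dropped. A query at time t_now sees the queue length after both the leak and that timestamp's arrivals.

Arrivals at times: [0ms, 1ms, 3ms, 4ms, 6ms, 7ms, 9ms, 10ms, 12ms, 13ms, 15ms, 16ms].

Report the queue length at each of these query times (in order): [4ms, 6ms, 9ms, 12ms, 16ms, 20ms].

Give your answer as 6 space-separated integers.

Answer: 1 1 1 1 1 0

Derivation:
Queue lengths at query times:
  query t=4ms: backlog = 1
  query t=6ms: backlog = 1
  query t=9ms: backlog = 1
  query t=12ms: backlog = 1
  query t=16ms: backlog = 1
  query t=20ms: backlog = 0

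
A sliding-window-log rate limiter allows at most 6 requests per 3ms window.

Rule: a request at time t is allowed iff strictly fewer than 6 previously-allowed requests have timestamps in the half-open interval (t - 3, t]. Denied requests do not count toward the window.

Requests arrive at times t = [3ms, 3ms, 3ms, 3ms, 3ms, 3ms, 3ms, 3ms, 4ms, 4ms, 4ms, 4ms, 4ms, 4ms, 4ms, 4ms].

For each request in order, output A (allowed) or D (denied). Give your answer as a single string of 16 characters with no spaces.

Answer: AAAAAADDDDDDDDDD

Derivation:
Tracking allowed requests in the window:
  req#1 t=3ms: ALLOW
  req#2 t=3ms: ALLOW
  req#3 t=3ms: ALLOW
  req#4 t=3ms: ALLOW
  req#5 t=3ms: ALLOW
  req#6 t=3ms: ALLOW
  req#7 t=3ms: DENY
  req#8 t=3ms: DENY
  req#9 t=4ms: DENY
  req#10 t=4ms: DENY
  req#11 t=4ms: DENY
  req#12 t=4ms: DENY
  req#13 t=4ms: DENY
  req#14 t=4ms: DENY
  req#15 t=4ms: DENY
  req#16 t=4ms: DENY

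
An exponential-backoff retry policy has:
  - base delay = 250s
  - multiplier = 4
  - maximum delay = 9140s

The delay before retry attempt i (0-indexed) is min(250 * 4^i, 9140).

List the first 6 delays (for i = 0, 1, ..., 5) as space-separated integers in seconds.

Computing each delay:
  i=0: min(250*4^0, 9140) = 250
  i=1: min(250*4^1, 9140) = 1000
  i=2: min(250*4^2, 9140) = 4000
  i=3: min(250*4^3, 9140) = 9140
  i=4: min(250*4^4, 9140) = 9140
  i=5: min(250*4^5, 9140) = 9140

Answer: 250 1000 4000 9140 9140 9140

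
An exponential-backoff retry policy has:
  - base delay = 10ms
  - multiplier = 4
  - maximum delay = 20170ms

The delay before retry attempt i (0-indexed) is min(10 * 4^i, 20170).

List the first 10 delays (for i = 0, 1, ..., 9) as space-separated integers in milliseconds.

Computing each delay:
  i=0: min(10*4^0, 20170) = 10
  i=1: min(10*4^1, 20170) = 40
  i=2: min(10*4^2, 20170) = 160
  i=3: min(10*4^3, 20170) = 640
  i=4: min(10*4^4, 20170) = 2560
  i=5: min(10*4^5, 20170) = 10240
  i=6: min(10*4^6, 20170) = 20170
  i=7: min(10*4^7, 20170) = 20170
  i=8: min(10*4^8, 20170) = 20170
  i=9: min(10*4^9, 20170) = 20170

Answer: 10 40 160 640 2560 10240 20170 20170 20170 20170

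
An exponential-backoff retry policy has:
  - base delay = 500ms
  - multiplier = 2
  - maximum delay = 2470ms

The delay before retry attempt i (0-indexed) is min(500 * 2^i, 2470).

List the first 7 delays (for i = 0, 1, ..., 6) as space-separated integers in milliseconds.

Answer: 500 1000 2000 2470 2470 2470 2470

Derivation:
Computing each delay:
  i=0: min(500*2^0, 2470) = 500
  i=1: min(500*2^1, 2470) = 1000
  i=2: min(500*2^2, 2470) = 2000
  i=3: min(500*2^3, 2470) = 2470
  i=4: min(500*2^4, 2470) = 2470
  i=5: min(500*2^5, 2470) = 2470
  i=6: min(500*2^6, 2470) = 2470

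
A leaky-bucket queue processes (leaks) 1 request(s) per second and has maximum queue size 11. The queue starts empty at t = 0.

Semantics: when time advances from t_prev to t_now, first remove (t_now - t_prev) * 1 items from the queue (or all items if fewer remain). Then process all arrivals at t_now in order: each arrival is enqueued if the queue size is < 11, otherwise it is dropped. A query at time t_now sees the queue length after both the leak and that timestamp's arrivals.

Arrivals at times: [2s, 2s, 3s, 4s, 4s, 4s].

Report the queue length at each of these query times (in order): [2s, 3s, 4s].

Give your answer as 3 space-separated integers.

Queue lengths at query times:
  query t=2s: backlog = 2
  query t=3s: backlog = 2
  query t=4s: backlog = 4

Answer: 2 2 4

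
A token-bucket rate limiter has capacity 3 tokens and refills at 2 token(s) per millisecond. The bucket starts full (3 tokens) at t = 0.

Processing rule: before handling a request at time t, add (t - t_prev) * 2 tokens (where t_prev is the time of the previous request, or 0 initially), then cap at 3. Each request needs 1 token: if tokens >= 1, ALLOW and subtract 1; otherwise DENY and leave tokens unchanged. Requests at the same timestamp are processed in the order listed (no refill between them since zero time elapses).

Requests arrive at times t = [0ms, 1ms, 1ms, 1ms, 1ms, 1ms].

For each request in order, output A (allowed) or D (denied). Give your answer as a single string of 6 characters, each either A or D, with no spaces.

Answer: AAAADD

Derivation:
Simulating step by step:
  req#1 t=0ms: ALLOW
  req#2 t=1ms: ALLOW
  req#3 t=1ms: ALLOW
  req#4 t=1ms: ALLOW
  req#5 t=1ms: DENY
  req#6 t=1ms: DENY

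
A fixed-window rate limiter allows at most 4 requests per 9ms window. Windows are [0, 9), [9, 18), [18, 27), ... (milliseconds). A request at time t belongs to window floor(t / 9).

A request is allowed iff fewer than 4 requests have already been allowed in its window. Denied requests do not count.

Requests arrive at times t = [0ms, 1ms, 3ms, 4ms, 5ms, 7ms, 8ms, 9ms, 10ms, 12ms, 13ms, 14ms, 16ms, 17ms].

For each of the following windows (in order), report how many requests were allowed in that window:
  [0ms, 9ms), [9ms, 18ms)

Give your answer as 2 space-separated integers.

Processing requests:
  req#1 t=0ms (window 0): ALLOW
  req#2 t=1ms (window 0): ALLOW
  req#3 t=3ms (window 0): ALLOW
  req#4 t=4ms (window 0): ALLOW
  req#5 t=5ms (window 0): DENY
  req#6 t=7ms (window 0): DENY
  req#7 t=8ms (window 0): DENY
  req#8 t=9ms (window 1): ALLOW
  req#9 t=10ms (window 1): ALLOW
  req#10 t=12ms (window 1): ALLOW
  req#11 t=13ms (window 1): ALLOW
  req#12 t=14ms (window 1): DENY
  req#13 t=16ms (window 1): DENY
  req#14 t=17ms (window 1): DENY

Allowed counts by window: 4 4

Answer: 4 4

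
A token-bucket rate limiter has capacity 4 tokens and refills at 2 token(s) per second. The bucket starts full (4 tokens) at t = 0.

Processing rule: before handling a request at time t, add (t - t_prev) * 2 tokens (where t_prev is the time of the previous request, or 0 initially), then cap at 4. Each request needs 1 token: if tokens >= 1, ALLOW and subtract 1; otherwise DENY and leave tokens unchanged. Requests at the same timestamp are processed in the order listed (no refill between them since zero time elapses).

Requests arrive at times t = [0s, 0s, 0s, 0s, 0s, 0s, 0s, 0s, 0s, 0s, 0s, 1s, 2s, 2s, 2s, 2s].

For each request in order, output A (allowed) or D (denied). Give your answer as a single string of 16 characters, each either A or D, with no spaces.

Simulating step by step:
  req#1 t=0s: ALLOW
  req#2 t=0s: ALLOW
  req#3 t=0s: ALLOW
  req#4 t=0s: ALLOW
  req#5 t=0s: DENY
  req#6 t=0s: DENY
  req#7 t=0s: DENY
  req#8 t=0s: DENY
  req#9 t=0s: DENY
  req#10 t=0s: DENY
  req#11 t=0s: DENY
  req#12 t=1s: ALLOW
  req#13 t=2s: ALLOW
  req#14 t=2s: ALLOW
  req#15 t=2s: ALLOW
  req#16 t=2s: DENY

Answer: AAAADDDDDDDAAAAD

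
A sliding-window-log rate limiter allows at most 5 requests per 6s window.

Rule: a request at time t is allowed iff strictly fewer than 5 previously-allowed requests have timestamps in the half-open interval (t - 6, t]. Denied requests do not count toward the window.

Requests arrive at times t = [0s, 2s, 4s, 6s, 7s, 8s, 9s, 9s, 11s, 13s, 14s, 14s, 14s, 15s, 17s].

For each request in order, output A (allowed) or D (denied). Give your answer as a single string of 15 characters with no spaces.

Tracking allowed requests in the window:
  req#1 t=0s: ALLOW
  req#2 t=2s: ALLOW
  req#3 t=4s: ALLOW
  req#4 t=6s: ALLOW
  req#5 t=7s: ALLOW
  req#6 t=8s: ALLOW
  req#7 t=9s: ALLOW
  req#8 t=9s: DENY
  req#9 t=11s: ALLOW
  req#10 t=13s: ALLOW
  req#11 t=14s: ALLOW
  req#12 t=14s: ALLOW
  req#13 t=14s: DENY
  req#14 t=15s: ALLOW
  req#15 t=17s: ALLOW

Answer: AAAAAAADAAAADAA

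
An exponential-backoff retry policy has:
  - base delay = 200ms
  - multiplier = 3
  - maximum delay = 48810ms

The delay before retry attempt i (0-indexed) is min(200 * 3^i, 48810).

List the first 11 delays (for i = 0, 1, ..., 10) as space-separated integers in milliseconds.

Answer: 200 600 1800 5400 16200 48600 48810 48810 48810 48810 48810

Derivation:
Computing each delay:
  i=0: min(200*3^0, 48810) = 200
  i=1: min(200*3^1, 48810) = 600
  i=2: min(200*3^2, 48810) = 1800
  i=3: min(200*3^3, 48810) = 5400
  i=4: min(200*3^4, 48810) = 16200
  i=5: min(200*3^5, 48810) = 48600
  i=6: min(200*3^6, 48810) = 48810
  i=7: min(200*3^7, 48810) = 48810
  i=8: min(200*3^8, 48810) = 48810
  i=9: min(200*3^9, 48810) = 48810
  i=10: min(200*3^10, 48810) = 48810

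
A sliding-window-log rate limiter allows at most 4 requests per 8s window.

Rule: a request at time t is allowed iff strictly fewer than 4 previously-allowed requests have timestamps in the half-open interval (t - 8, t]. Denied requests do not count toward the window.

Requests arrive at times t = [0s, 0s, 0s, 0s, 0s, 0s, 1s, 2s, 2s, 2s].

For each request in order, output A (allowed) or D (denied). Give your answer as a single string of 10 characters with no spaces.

Answer: AAAADDDDDD

Derivation:
Tracking allowed requests in the window:
  req#1 t=0s: ALLOW
  req#2 t=0s: ALLOW
  req#3 t=0s: ALLOW
  req#4 t=0s: ALLOW
  req#5 t=0s: DENY
  req#6 t=0s: DENY
  req#7 t=1s: DENY
  req#8 t=2s: DENY
  req#9 t=2s: DENY
  req#10 t=2s: DENY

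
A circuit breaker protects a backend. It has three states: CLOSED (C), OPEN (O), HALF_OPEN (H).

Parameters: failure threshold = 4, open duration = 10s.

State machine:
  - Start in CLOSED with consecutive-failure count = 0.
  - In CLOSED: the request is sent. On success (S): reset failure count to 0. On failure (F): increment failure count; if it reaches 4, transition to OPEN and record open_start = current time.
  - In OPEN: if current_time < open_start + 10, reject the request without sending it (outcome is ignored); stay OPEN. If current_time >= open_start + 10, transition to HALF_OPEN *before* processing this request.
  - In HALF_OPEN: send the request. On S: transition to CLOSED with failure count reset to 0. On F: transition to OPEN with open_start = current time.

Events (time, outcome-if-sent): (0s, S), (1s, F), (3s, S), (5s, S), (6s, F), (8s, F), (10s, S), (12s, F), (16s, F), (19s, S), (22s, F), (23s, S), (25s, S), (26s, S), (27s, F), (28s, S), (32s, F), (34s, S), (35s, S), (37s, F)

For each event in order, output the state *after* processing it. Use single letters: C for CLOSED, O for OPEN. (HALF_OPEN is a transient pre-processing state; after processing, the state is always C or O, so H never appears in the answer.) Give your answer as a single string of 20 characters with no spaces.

State after each event:
  event#1 t=0s outcome=S: state=CLOSED
  event#2 t=1s outcome=F: state=CLOSED
  event#3 t=3s outcome=S: state=CLOSED
  event#4 t=5s outcome=S: state=CLOSED
  event#5 t=6s outcome=F: state=CLOSED
  event#6 t=8s outcome=F: state=CLOSED
  event#7 t=10s outcome=S: state=CLOSED
  event#8 t=12s outcome=F: state=CLOSED
  event#9 t=16s outcome=F: state=CLOSED
  event#10 t=19s outcome=S: state=CLOSED
  event#11 t=22s outcome=F: state=CLOSED
  event#12 t=23s outcome=S: state=CLOSED
  event#13 t=25s outcome=S: state=CLOSED
  event#14 t=26s outcome=S: state=CLOSED
  event#15 t=27s outcome=F: state=CLOSED
  event#16 t=28s outcome=S: state=CLOSED
  event#17 t=32s outcome=F: state=CLOSED
  event#18 t=34s outcome=S: state=CLOSED
  event#19 t=35s outcome=S: state=CLOSED
  event#20 t=37s outcome=F: state=CLOSED

Answer: CCCCCCCCCCCCCCCCCCCC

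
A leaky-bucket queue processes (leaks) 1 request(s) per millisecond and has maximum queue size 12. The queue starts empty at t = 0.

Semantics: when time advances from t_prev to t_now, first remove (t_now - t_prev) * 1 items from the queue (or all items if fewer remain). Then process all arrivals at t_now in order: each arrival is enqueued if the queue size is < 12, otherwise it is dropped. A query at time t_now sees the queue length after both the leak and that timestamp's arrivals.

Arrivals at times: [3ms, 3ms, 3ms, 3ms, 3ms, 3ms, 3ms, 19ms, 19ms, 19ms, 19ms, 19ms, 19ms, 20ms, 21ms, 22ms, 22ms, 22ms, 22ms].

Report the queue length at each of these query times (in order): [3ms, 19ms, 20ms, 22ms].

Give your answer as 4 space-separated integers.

Answer: 7 6 6 9

Derivation:
Queue lengths at query times:
  query t=3ms: backlog = 7
  query t=19ms: backlog = 6
  query t=20ms: backlog = 6
  query t=22ms: backlog = 9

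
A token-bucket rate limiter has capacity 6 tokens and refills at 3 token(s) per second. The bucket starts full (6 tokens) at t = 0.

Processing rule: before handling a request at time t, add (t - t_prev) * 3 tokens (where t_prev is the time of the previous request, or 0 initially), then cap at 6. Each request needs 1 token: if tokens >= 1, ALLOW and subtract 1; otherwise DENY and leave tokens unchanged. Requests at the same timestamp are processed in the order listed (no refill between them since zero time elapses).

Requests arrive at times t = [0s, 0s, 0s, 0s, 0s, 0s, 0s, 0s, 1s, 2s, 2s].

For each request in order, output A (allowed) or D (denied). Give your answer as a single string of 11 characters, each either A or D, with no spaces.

Answer: AAAAAADDAAA

Derivation:
Simulating step by step:
  req#1 t=0s: ALLOW
  req#2 t=0s: ALLOW
  req#3 t=0s: ALLOW
  req#4 t=0s: ALLOW
  req#5 t=0s: ALLOW
  req#6 t=0s: ALLOW
  req#7 t=0s: DENY
  req#8 t=0s: DENY
  req#9 t=1s: ALLOW
  req#10 t=2s: ALLOW
  req#11 t=2s: ALLOW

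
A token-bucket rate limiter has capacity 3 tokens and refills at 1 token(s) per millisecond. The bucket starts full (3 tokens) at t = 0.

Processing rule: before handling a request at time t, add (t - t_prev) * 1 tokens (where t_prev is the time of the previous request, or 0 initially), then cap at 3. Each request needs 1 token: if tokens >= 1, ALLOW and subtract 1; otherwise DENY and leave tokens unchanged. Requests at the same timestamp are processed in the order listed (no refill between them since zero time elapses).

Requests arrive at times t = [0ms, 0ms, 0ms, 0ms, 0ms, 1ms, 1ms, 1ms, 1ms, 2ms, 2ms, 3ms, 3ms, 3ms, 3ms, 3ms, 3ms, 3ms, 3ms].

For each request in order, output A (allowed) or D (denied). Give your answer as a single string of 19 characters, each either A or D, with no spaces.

Answer: AAADDADDDADADDDDDDD

Derivation:
Simulating step by step:
  req#1 t=0ms: ALLOW
  req#2 t=0ms: ALLOW
  req#3 t=0ms: ALLOW
  req#4 t=0ms: DENY
  req#5 t=0ms: DENY
  req#6 t=1ms: ALLOW
  req#7 t=1ms: DENY
  req#8 t=1ms: DENY
  req#9 t=1ms: DENY
  req#10 t=2ms: ALLOW
  req#11 t=2ms: DENY
  req#12 t=3ms: ALLOW
  req#13 t=3ms: DENY
  req#14 t=3ms: DENY
  req#15 t=3ms: DENY
  req#16 t=3ms: DENY
  req#17 t=3ms: DENY
  req#18 t=3ms: DENY
  req#19 t=3ms: DENY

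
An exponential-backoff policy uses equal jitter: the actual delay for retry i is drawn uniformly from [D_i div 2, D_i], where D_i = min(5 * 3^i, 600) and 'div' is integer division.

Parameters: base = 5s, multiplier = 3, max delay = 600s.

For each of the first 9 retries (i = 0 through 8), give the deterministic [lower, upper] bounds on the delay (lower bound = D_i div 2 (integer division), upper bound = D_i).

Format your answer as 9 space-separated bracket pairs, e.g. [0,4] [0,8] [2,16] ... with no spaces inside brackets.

Answer: [2,5] [7,15] [22,45] [67,135] [202,405] [300,600] [300,600] [300,600] [300,600]

Derivation:
Computing bounds per retry:
  i=0: D_i=min(5*3^0,600)=5, bounds=[2,5]
  i=1: D_i=min(5*3^1,600)=15, bounds=[7,15]
  i=2: D_i=min(5*3^2,600)=45, bounds=[22,45]
  i=3: D_i=min(5*3^3,600)=135, bounds=[67,135]
  i=4: D_i=min(5*3^4,600)=405, bounds=[202,405]
  i=5: D_i=min(5*3^5,600)=600, bounds=[300,600]
  i=6: D_i=min(5*3^6,600)=600, bounds=[300,600]
  i=7: D_i=min(5*3^7,600)=600, bounds=[300,600]
  i=8: D_i=min(5*3^8,600)=600, bounds=[300,600]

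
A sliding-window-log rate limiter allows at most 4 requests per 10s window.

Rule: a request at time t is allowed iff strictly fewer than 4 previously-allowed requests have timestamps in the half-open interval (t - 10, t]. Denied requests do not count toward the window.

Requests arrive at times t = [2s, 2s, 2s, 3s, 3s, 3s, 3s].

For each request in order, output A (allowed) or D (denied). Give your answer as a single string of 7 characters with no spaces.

Tracking allowed requests in the window:
  req#1 t=2s: ALLOW
  req#2 t=2s: ALLOW
  req#3 t=2s: ALLOW
  req#4 t=3s: ALLOW
  req#5 t=3s: DENY
  req#6 t=3s: DENY
  req#7 t=3s: DENY

Answer: AAAADDD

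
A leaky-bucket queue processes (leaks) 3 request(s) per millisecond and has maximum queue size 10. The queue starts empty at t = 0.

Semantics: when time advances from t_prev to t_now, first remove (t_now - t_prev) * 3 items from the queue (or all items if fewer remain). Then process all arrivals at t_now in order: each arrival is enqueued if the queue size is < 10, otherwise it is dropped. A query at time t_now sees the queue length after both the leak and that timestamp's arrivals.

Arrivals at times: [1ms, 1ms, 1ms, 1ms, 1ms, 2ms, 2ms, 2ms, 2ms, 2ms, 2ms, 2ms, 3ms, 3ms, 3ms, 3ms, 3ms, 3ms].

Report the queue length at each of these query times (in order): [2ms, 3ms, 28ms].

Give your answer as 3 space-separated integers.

Queue lengths at query times:
  query t=2ms: backlog = 9
  query t=3ms: backlog = 10
  query t=28ms: backlog = 0

Answer: 9 10 0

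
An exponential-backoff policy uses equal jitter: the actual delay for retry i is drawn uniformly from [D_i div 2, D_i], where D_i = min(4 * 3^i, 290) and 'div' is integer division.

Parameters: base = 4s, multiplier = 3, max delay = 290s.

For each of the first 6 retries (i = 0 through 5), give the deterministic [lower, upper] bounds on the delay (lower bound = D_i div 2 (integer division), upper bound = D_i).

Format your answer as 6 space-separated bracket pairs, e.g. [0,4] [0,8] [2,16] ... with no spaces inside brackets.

Answer: [2,4] [6,12] [18,36] [54,108] [145,290] [145,290]

Derivation:
Computing bounds per retry:
  i=0: D_i=min(4*3^0,290)=4, bounds=[2,4]
  i=1: D_i=min(4*3^1,290)=12, bounds=[6,12]
  i=2: D_i=min(4*3^2,290)=36, bounds=[18,36]
  i=3: D_i=min(4*3^3,290)=108, bounds=[54,108]
  i=4: D_i=min(4*3^4,290)=290, bounds=[145,290]
  i=5: D_i=min(4*3^5,290)=290, bounds=[145,290]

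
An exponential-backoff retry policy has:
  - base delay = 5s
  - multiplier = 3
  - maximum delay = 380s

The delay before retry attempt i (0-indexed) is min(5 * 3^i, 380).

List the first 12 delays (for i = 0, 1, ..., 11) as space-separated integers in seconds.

Answer: 5 15 45 135 380 380 380 380 380 380 380 380

Derivation:
Computing each delay:
  i=0: min(5*3^0, 380) = 5
  i=1: min(5*3^1, 380) = 15
  i=2: min(5*3^2, 380) = 45
  i=3: min(5*3^3, 380) = 135
  i=4: min(5*3^4, 380) = 380
  i=5: min(5*3^5, 380) = 380
  i=6: min(5*3^6, 380) = 380
  i=7: min(5*3^7, 380) = 380
  i=8: min(5*3^8, 380) = 380
  i=9: min(5*3^9, 380) = 380
  i=10: min(5*3^10, 380) = 380
  i=11: min(5*3^11, 380) = 380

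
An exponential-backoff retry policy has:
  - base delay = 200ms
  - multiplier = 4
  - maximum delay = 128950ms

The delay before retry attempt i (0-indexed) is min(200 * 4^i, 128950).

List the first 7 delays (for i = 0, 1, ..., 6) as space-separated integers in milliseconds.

Computing each delay:
  i=0: min(200*4^0, 128950) = 200
  i=1: min(200*4^1, 128950) = 800
  i=2: min(200*4^2, 128950) = 3200
  i=3: min(200*4^3, 128950) = 12800
  i=4: min(200*4^4, 128950) = 51200
  i=5: min(200*4^5, 128950) = 128950
  i=6: min(200*4^6, 128950) = 128950

Answer: 200 800 3200 12800 51200 128950 128950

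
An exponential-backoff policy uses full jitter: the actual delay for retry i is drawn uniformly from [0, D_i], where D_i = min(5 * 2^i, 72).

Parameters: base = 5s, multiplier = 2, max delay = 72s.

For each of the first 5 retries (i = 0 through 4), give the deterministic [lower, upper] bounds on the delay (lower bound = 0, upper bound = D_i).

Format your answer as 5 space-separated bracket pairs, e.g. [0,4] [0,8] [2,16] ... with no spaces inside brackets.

Computing bounds per retry:
  i=0: D_i=min(5*2^0,72)=5, bounds=[0,5]
  i=1: D_i=min(5*2^1,72)=10, bounds=[0,10]
  i=2: D_i=min(5*2^2,72)=20, bounds=[0,20]
  i=3: D_i=min(5*2^3,72)=40, bounds=[0,40]
  i=4: D_i=min(5*2^4,72)=72, bounds=[0,72]

Answer: [0,5] [0,10] [0,20] [0,40] [0,72]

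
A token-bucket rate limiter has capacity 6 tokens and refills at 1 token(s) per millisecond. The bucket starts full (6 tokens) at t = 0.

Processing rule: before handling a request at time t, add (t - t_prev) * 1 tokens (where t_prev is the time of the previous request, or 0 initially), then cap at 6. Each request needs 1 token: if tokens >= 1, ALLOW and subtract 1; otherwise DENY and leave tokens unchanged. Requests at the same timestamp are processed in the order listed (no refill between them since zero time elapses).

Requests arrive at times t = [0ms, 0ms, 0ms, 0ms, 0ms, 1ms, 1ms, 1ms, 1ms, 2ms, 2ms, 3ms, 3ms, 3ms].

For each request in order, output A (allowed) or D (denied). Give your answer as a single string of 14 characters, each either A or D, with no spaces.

Answer: AAAAAAADDADADD

Derivation:
Simulating step by step:
  req#1 t=0ms: ALLOW
  req#2 t=0ms: ALLOW
  req#3 t=0ms: ALLOW
  req#4 t=0ms: ALLOW
  req#5 t=0ms: ALLOW
  req#6 t=1ms: ALLOW
  req#7 t=1ms: ALLOW
  req#8 t=1ms: DENY
  req#9 t=1ms: DENY
  req#10 t=2ms: ALLOW
  req#11 t=2ms: DENY
  req#12 t=3ms: ALLOW
  req#13 t=3ms: DENY
  req#14 t=3ms: DENY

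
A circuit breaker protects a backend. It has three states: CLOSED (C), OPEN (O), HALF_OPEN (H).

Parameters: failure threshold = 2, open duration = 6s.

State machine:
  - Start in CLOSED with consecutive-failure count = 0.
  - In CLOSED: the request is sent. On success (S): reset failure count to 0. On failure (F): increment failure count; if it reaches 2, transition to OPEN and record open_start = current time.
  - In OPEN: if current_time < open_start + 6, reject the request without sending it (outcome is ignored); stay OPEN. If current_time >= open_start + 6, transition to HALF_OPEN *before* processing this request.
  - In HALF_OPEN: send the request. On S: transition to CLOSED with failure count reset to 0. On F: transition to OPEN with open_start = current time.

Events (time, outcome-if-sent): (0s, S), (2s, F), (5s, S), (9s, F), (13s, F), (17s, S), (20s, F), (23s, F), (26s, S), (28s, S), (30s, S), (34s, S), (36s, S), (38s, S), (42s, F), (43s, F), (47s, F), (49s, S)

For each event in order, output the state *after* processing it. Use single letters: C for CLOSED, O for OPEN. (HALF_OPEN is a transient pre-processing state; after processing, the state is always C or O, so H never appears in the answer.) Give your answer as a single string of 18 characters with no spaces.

Answer: CCCCOOOOCCCCCCCOOC

Derivation:
State after each event:
  event#1 t=0s outcome=S: state=CLOSED
  event#2 t=2s outcome=F: state=CLOSED
  event#3 t=5s outcome=S: state=CLOSED
  event#4 t=9s outcome=F: state=CLOSED
  event#5 t=13s outcome=F: state=OPEN
  event#6 t=17s outcome=S: state=OPEN
  event#7 t=20s outcome=F: state=OPEN
  event#8 t=23s outcome=F: state=OPEN
  event#9 t=26s outcome=S: state=CLOSED
  event#10 t=28s outcome=S: state=CLOSED
  event#11 t=30s outcome=S: state=CLOSED
  event#12 t=34s outcome=S: state=CLOSED
  event#13 t=36s outcome=S: state=CLOSED
  event#14 t=38s outcome=S: state=CLOSED
  event#15 t=42s outcome=F: state=CLOSED
  event#16 t=43s outcome=F: state=OPEN
  event#17 t=47s outcome=F: state=OPEN
  event#18 t=49s outcome=S: state=CLOSED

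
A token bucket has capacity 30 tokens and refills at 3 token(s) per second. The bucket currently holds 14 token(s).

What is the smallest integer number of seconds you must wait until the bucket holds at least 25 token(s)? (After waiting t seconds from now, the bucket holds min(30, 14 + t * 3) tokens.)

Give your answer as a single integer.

Need 14 + t * 3 >= 25, so t >= 11/3.
Smallest integer t = ceil(11/3) = 4.

Answer: 4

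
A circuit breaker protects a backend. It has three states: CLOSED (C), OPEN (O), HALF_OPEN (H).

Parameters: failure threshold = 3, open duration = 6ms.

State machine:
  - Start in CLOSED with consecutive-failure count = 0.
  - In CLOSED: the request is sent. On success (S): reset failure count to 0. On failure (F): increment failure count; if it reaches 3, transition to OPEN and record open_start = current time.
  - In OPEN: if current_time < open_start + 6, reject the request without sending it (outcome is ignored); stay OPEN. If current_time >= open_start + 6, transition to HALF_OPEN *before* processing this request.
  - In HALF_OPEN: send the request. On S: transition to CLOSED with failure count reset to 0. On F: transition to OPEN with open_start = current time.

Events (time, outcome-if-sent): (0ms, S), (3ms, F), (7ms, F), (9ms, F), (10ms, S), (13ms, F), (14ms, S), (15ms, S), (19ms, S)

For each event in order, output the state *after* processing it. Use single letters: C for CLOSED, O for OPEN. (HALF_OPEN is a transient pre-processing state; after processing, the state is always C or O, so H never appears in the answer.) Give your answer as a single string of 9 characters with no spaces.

State after each event:
  event#1 t=0ms outcome=S: state=CLOSED
  event#2 t=3ms outcome=F: state=CLOSED
  event#3 t=7ms outcome=F: state=CLOSED
  event#4 t=9ms outcome=F: state=OPEN
  event#5 t=10ms outcome=S: state=OPEN
  event#6 t=13ms outcome=F: state=OPEN
  event#7 t=14ms outcome=S: state=OPEN
  event#8 t=15ms outcome=S: state=CLOSED
  event#9 t=19ms outcome=S: state=CLOSED

Answer: CCCOOOOCC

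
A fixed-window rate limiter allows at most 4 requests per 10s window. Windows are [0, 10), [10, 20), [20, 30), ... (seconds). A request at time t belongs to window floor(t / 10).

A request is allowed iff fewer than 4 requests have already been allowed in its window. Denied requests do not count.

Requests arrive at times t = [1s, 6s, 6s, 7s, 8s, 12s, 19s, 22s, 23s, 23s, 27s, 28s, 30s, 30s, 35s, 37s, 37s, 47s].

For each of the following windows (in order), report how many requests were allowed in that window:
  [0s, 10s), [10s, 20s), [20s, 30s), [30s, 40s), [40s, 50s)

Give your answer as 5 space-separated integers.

Answer: 4 2 4 4 1

Derivation:
Processing requests:
  req#1 t=1s (window 0): ALLOW
  req#2 t=6s (window 0): ALLOW
  req#3 t=6s (window 0): ALLOW
  req#4 t=7s (window 0): ALLOW
  req#5 t=8s (window 0): DENY
  req#6 t=12s (window 1): ALLOW
  req#7 t=19s (window 1): ALLOW
  req#8 t=22s (window 2): ALLOW
  req#9 t=23s (window 2): ALLOW
  req#10 t=23s (window 2): ALLOW
  req#11 t=27s (window 2): ALLOW
  req#12 t=28s (window 2): DENY
  req#13 t=30s (window 3): ALLOW
  req#14 t=30s (window 3): ALLOW
  req#15 t=35s (window 3): ALLOW
  req#16 t=37s (window 3): ALLOW
  req#17 t=37s (window 3): DENY
  req#18 t=47s (window 4): ALLOW

Allowed counts by window: 4 2 4 4 1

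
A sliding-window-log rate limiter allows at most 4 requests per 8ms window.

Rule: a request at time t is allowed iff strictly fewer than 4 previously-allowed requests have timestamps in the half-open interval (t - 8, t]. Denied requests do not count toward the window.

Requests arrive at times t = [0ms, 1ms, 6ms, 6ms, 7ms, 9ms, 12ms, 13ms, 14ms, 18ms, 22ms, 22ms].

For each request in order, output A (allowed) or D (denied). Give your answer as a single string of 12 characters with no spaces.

Answer: AAAADAADAAAA

Derivation:
Tracking allowed requests in the window:
  req#1 t=0ms: ALLOW
  req#2 t=1ms: ALLOW
  req#3 t=6ms: ALLOW
  req#4 t=6ms: ALLOW
  req#5 t=7ms: DENY
  req#6 t=9ms: ALLOW
  req#7 t=12ms: ALLOW
  req#8 t=13ms: DENY
  req#9 t=14ms: ALLOW
  req#10 t=18ms: ALLOW
  req#11 t=22ms: ALLOW
  req#12 t=22ms: ALLOW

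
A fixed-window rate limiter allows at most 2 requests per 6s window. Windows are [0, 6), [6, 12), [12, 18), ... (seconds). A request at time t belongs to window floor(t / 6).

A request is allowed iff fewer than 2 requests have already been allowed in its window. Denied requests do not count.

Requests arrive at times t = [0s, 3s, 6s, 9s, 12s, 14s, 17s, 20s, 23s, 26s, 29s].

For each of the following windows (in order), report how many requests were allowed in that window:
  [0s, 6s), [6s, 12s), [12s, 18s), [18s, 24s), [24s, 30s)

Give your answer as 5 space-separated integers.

Answer: 2 2 2 2 2

Derivation:
Processing requests:
  req#1 t=0s (window 0): ALLOW
  req#2 t=3s (window 0): ALLOW
  req#3 t=6s (window 1): ALLOW
  req#4 t=9s (window 1): ALLOW
  req#5 t=12s (window 2): ALLOW
  req#6 t=14s (window 2): ALLOW
  req#7 t=17s (window 2): DENY
  req#8 t=20s (window 3): ALLOW
  req#9 t=23s (window 3): ALLOW
  req#10 t=26s (window 4): ALLOW
  req#11 t=29s (window 4): ALLOW

Allowed counts by window: 2 2 2 2 2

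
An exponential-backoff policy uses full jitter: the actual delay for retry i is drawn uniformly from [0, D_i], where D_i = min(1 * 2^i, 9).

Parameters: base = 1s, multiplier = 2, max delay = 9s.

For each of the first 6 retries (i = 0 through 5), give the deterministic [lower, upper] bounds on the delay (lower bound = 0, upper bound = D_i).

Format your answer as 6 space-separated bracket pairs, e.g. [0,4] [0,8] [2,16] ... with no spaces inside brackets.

Answer: [0,1] [0,2] [0,4] [0,8] [0,9] [0,9]

Derivation:
Computing bounds per retry:
  i=0: D_i=min(1*2^0,9)=1, bounds=[0,1]
  i=1: D_i=min(1*2^1,9)=2, bounds=[0,2]
  i=2: D_i=min(1*2^2,9)=4, bounds=[0,4]
  i=3: D_i=min(1*2^3,9)=8, bounds=[0,8]
  i=4: D_i=min(1*2^4,9)=9, bounds=[0,9]
  i=5: D_i=min(1*2^5,9)=9, bounds=[0,9]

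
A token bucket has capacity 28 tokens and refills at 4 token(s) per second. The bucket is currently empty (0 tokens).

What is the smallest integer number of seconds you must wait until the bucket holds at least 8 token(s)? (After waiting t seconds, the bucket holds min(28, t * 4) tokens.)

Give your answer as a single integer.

Need t * 4 >= 8, so t >= 8/4.
Smallest integer t = ceil(8/4) = 2.

Answer: 2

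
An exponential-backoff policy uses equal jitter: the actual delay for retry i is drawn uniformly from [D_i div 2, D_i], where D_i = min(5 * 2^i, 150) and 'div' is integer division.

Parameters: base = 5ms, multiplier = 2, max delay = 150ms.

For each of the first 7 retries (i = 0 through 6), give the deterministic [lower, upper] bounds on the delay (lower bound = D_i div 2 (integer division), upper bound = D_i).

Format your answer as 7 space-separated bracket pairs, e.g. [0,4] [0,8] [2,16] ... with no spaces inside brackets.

Computing bounds per retry:
  i=0: D_i=min(5*2^0,150)=5, bounds=[2,5]
  i=1: D_i=min(5*2^1,150)=10, bounds=[5,10]
  i=2: D_i=min(5*2^2,150)=20, bounds=[10,20]
  i=3: D_i=min(5*2^3,150)=40, bounds=[20,40]
  i=4: D_i=min(5*2^4,150)=80, bounds=[40,80]
  i=5: D_i=min(5*2^5,150)=150, bounds=[75,150]
  i=6: D_i=min(5*2^6,150)=150, bounds=[75,150]

Answer: [2,5] [5,10] [10,20] [20,40] [40,80] [75,150] [75,150]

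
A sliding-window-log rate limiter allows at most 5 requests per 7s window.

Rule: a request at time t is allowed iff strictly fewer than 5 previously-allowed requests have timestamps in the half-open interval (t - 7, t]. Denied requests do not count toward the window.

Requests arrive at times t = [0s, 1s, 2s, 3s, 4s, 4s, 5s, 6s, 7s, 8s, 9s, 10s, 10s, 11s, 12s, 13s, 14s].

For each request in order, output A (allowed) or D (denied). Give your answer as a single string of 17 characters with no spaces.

Answer: AAAAADDDAAAADADDA

Derivation:
Tracking allowed requests in the window:
  req#1 t=0s: ALLOW
  req#2 t=1s: ALLOW
  req#3 t=2s: ALLOW
  req#4 t=3s: ALLOW
  req#5 t=4s: ALLOW
  req#6 t=4s: DENY
  req#7 t=5s: DENY
  req#8 t=6s: DENY
  req#9 t=7s: ALLOW
  req#10 t=8s: ALLOW
  req#11 t=9s: ALLOW
  req#12 t=10s: ALLOW
  req#13 t=10s: DENY
  req#14 t=11s: ALLOW
  req#15 t=12s: DENY
  req#16 t=13s: DENY
  req#17 t=14s: ALLOW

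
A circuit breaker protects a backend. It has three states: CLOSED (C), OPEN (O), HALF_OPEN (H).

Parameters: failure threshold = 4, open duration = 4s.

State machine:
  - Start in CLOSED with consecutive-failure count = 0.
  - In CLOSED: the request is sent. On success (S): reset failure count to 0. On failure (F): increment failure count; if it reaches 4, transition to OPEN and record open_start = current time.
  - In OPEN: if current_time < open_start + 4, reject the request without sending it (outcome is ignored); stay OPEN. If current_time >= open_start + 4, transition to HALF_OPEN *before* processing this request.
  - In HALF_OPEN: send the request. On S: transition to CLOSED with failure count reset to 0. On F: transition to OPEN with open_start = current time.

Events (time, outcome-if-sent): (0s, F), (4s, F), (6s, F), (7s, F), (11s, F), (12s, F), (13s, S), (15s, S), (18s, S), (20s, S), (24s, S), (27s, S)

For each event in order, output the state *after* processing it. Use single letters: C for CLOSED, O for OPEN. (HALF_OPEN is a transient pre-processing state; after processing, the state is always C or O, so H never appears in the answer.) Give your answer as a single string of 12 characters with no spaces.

Answer: CCCOOOOCCCCC

Derivation:
State after each event:
  event#1 t=0s outcome=F: state=CLOSED
  event#2 t=4s outcome=F: state=CLOSED
  event#3 t=6s outcome=F: state=CLOSED
  event#4 t=7s outcome=F: state=OPEN
  event#5 t=11s outcome=F: state=OPEN
  event#6 t=12s outcome=F: state=OPEN
  event#7 t=13s outcome=S: state=OPEN
  event#8 t=15s outcome=S: state=CLOSED
  event#9 t=18s outcome=S: state=CLOSED
  event#10 t=20s outcome=S: state=CLOSED
  event#11 t=24s outcome=S: state=CLOSED
  event#12 t=27s outcome=S: state=CLOSED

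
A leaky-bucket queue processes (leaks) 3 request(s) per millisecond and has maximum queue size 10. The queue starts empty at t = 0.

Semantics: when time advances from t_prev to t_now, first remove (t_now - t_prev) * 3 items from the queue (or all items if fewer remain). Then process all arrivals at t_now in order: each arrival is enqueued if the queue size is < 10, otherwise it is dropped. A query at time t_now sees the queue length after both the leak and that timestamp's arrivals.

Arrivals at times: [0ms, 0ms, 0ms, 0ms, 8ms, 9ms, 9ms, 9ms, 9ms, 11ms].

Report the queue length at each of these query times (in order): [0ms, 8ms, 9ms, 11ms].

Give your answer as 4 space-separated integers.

Queue lengths at query times:
  query t=0ms: backlog = 4
  query t=8ms: backlog = 1
  query t=9ms: backlog = 4
  query t=11ms: backlog = 1

Answer: 4 1 4 1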